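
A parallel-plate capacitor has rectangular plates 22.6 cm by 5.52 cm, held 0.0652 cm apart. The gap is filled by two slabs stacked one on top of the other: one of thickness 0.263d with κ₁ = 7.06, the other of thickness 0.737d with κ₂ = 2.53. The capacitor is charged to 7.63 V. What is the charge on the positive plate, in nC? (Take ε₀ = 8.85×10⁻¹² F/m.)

A = 22.6 × 5.52 cm² = 1.25×10⁻² m².
Stacked slabs ⇒ two capacitors in series, each with the full plate area.
C₁ = κ₁ε₀A/d₁ = 7.06 × 8.85×10⁻¹² × 1.25×10⁻² / 1.71×10⁻⁴ = 4.55×10⁻⁹ F.
C₂ = κ₂ε₀A/d₂ = 2.53 × 8.85×10⁻¹² × 1.25×10⁻² / 4.81×10⁻⁴ = 5.81×10⁻¹⁰ F.
C = (1/C₁ + 1/C₂)⁻¹ = 5.15×10⁻¹⁰ F.
Q = CV = 5.15×10⁻¹⁰ × 7.63 = 3.93×10⁻⁹ C.

3.93 nC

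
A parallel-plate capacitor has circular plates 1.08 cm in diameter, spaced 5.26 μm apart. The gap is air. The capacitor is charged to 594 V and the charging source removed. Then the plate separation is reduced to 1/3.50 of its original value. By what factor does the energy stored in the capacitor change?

Isolated ⇒ Q is held fixed.
C₂ = 3.50 C₁ and U = Q²/(2C), so U₂/U₁ = C₁/C₂ = 0.286.

U₂/U₁ ≈ 0.286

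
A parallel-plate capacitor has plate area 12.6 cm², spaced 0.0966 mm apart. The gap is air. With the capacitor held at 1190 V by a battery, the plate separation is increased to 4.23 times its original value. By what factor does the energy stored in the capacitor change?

U₂/U₁ ≈ 0.236

Battery connected ⇒ V is held fixed.
C₂ = 0.236 C₁ and U = ½CV², so U₂/U₁ = C₂/C₁ = 0.236.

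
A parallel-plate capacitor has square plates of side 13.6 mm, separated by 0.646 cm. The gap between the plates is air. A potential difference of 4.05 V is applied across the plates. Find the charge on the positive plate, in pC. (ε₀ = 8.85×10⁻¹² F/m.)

1.03 pC

A = (13.6 mm)² = 1.85×10⁻⁴ m².
C = ε₀A/d = 8.85×10⁻¹² × 1.85×10⁻⁴ / 6.46×10⁻³ = 2.53×10⁻¹³ F.
Q = CV = 2.53×10⁻¹³ × 4.05 = 1.03×10⁻¹² C.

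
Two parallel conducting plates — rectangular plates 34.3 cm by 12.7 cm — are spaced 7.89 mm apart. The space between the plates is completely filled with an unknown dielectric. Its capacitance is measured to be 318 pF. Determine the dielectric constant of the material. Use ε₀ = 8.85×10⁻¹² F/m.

κ ≈ 6.51

A = 34.3 × 12.7 cm² = 4.36×10⁻² m².
κ = Cd/(ε₀A) = 3.18×10⁻¹⁰ × 7.89×10⁻³ / (8.85×10⁻¹² × 4.36×10⁻²) = 6.51.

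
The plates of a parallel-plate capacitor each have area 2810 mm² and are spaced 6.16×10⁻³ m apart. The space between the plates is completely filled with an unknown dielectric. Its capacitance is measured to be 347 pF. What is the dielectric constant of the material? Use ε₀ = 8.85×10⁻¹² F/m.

κ ≈ 86.0

A = 2810 mm² = 2.81×10⁻³ m².
κ = Cd/(ε₀A) = 3.47×10⁻¹⁰ × 6.16×10⁻³ / (8.85×10⁻¹² × 2.81×10⁻³) = 86.0.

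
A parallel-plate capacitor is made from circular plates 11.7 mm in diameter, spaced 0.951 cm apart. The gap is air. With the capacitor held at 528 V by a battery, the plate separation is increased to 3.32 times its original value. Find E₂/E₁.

0.301

Battery connected ⇒ V is held fixed.
E = V/d, so E₂/E₁ = d₁/d₂ = 0.301.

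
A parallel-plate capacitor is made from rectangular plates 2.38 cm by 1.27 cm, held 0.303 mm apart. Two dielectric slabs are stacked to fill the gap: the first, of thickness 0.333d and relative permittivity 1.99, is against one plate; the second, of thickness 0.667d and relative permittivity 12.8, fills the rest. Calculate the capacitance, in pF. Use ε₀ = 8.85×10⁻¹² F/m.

A = 2.38 × 1.27 cm² = 3.02×10⁻⁴ m².
Stacked slabs ⇒ two capacitors in series, each with the full plate area.
C₁ = κ₁ε₀A/d₁ = 1.99 × 8.85×10⁻¹² × 3.02×10⁻⁴ / 1.01×10⁻⁴ = 5.28×10⁻¹¹ F.
C₂ = κ₂ε₀A/d₂ = 12.8 × 8.85×10⁻¹² × 3.02×10⁻⁴ / 2.02×10⁻⁴ = 1.69×10⁻¹⁰ F.
C = (1/C₁ + 1/C₂)⁻¹ = 4.02×10⁻¹¹ F.

C ≈ 40.2 pF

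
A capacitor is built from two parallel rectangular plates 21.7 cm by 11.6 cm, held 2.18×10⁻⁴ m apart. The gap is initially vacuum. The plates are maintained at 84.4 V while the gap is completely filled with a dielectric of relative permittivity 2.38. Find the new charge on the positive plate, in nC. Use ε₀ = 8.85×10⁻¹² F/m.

205 nC

A = 21.7 × 11.6 cm² = 2.52×10⁻² m².
Initially C₁ = ε₀A/d = 8.85×10⁻¹² × 2.52×10⁻² / 2.18×10⁻⁴ = 1.02×10⁻⁹ F.
Q₁ = 8.62×10⁻⁸ C.
Battery connected ⇒ V is held fixed. C₂ = 2.38 C₁ and Q = CV, so Q₂/Q₁ = C₂/C₁ = 2.38.
Q₂ = 2.38 × 8.62×10⁻⁸ = 2.05×10⁻⁷ C.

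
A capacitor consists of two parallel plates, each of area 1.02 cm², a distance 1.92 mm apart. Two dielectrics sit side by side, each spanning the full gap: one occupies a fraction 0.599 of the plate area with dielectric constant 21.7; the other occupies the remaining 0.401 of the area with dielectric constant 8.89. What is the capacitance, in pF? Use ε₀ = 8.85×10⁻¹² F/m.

A = 1.02 cm² = 1.02×10⁻⁴ m².
Side-by-side slabs ⇒ two capacitors in parallel, each spanning the full gap.
C₁ = κ₁ε₀A₁/d = 21.7 × 8.85×10⁻¹² × 6.11×10⁻⁵ / 1.92×10⁻³ = 6.11×10⁻¹² F.
C₂ = κ₂ε₀A₂/d = 8.89 × 8.85×10⁻¹² × 4.09×10⁻⁵ / 1.92×10⁻³ = 1.68×10⁻¹² F.
C = C₁ + C₂ = 7.79×10⁻¹² F.

C ≈ 7.79 pF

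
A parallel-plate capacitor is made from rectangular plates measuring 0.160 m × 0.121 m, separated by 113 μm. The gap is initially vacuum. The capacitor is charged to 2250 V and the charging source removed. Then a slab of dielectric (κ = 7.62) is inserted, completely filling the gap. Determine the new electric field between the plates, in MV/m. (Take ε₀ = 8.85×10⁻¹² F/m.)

E ≈ 2.61 MV/m

A = 0.160 × 0.121 m² = 1.94×10⁻² m².
Initially C₁ = ε₀A/d = 8.85×10⁻¹² × 1.94×10⁻² / 1.13×10⁻⁴ = 1.52×10⁻⁹ F.
E₁ = 1.99×10⁷ V/m.
Isolated ⇒ Q is held fixed. V₂ = Q/C₂ = V₁/7.62; E = V/d, so E₂/E₁ = (V₂/V₁)(d₁/d₂) = 0.131.
E₂ = 0.131 × 1.99×10⁷ = 2.61×10⁶ V/m.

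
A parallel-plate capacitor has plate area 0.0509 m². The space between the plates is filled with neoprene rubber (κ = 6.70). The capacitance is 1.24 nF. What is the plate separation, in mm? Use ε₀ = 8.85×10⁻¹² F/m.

2.43 mm

d = κε₀A/C = 6.70 × 8.85×10⁻¹² × 5.09×10⁻² / 1.24×10⁻⁹ = 2.43×10⁻³ m.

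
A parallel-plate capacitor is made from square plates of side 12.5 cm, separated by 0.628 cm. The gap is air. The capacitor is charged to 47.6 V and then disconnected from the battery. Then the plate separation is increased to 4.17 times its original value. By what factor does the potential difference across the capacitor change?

4.17

Isolated ⇒ Q is held fixed.
C₂ = 0.240 C₁ and V = Q/C, so V₂/V₁ = C₁/C₂ = 4.17.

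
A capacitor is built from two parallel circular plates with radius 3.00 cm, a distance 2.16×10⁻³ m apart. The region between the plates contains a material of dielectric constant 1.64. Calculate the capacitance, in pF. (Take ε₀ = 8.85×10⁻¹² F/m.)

C ≈ 19.0 pF

A = π(3.00 cm)² = 2.83×10⁻³ m².
C = κε₀A/d = 1.64 × 8.85×10⁻¹² × 2.83×10⁻³ / 2.16×10⁻³ = 1.90×10⁻¹¹ F.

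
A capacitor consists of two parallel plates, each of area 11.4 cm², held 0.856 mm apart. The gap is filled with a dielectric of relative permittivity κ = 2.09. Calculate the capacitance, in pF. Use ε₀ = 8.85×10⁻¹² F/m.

A = 11.4 cm² = 1.14×10⁻³ m².
C = κε₀A/d = 2.09 × 8.85×10⁻¹² × 1.14×10⁻³ / 8.56×10⁻⁴ = 2.46×10⁻¹¹ F.

C ≈ 24.6 pF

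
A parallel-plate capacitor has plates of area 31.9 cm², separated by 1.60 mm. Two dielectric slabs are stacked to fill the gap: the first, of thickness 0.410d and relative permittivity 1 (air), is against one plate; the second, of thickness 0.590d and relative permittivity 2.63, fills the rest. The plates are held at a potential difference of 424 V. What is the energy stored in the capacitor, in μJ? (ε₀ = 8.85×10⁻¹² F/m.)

U ≈ 2.50 μJ

A = 31.9 cm² = 3.19×10⁻³ m².
Stacked slabs ⇒ two capacitors in series, each with the full plate area.
C₁ = κ₁ε₀A/d₁ = 1.00 × 8.85×10⁻¹² × 3.19×10⁻³ / 6.56×10⁻⁴ = 4.30×10⁻¹¹ F.
C₂ = κ₂ε₀A/d₂ = 2.63 × 8.85×10⁻¹² × 3.19×10⁻³ / 9.44×10⁻⁴ = 7.87×10⁻¹¹ F.
C = (1/C₁ + 1/C₂)⁻¹ = 2.78×10⁻¹¹ F.
U = ½CV² = ½ × 2.78×10⁻¹¹ × (424)² = 2.50×10⁻⁶ J.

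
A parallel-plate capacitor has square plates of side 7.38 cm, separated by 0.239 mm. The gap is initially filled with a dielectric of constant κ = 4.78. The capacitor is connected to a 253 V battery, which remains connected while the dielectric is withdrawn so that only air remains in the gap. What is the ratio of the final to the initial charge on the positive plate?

Q₂/Q₁ ≈ 0.209

Battery connected ⇒ V is held fixed.
C₂ = 0.209 C₁ and Q = CV, so Q₂/Q₁ = C₂/C₁ = 0.209.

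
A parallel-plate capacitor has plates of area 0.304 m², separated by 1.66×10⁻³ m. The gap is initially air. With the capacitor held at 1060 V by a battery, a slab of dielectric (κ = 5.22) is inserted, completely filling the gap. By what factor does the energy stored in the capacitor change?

U₂/U₁ ≈ 5.22

Battery connected ⇒ V is held fixed.
C₂ = 5.22 C₁ and U = ½CV², so U₂/U₁ = C₂/C₁ = 5.22.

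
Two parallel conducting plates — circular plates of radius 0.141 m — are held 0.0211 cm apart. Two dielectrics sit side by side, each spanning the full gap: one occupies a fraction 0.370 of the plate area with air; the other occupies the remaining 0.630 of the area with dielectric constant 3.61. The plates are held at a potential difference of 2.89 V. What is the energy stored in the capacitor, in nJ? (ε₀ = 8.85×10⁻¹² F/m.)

28.9 nJ

A = π(0.141 m)² = 6.25×10⁻² m².
Side-by-side slabs ⇒ two capacitors in parallel, each spanning the full gap.
C₁ = κ₁ε₀A₁/d = 1.00 × 8.85×10⁻¹² × 2.31×10⁻² / 2.11×10⁻⁴ = 9.69×10⁻¹⁰ F.
C₂ = κ₂ε₀A₂/d = 3.61 × 8.85×10⁻¹² × 3.93×10⁻² / 2.11×10⁻⁴ = 5.96×10⁻⁹ F.
C = C₁ + C₂ = 6.93×10⁻⁹ F.
U = ½CV² = ½ × 6.93×10⁻⁹ × (2.89)² = 2.89×10⁻⁸ J.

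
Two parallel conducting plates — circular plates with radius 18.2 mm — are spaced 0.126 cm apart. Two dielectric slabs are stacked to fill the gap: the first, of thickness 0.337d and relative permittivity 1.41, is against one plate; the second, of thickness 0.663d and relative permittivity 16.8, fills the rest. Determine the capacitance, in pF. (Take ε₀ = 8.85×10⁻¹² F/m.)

C ≈ 26.2 pF

A = π(18.2 mm)² = 1.04×10⁻³ m².
Stacked slabs ⇒ two capacitors in series, each with the full plate area.
C₁ = κ₁ε₀A/d₁ = 1.41 × 8.85×10⁻¹² × 1.04×10⁻³ / 4.25×10⁻⁴ = 3.06×10⁻¹¹ F.
C₂ = κ₂ε₀A/d₂ = 16.8 × 8.85×10⁻¹² × 1.04×10⁻³ / 8.35×10⁻⁴ = 1.85×10⁻¹⁰ F.
C = (1/C₁ + 1/C₂)⁻¹ = 2.62×10⁻¹¹ F.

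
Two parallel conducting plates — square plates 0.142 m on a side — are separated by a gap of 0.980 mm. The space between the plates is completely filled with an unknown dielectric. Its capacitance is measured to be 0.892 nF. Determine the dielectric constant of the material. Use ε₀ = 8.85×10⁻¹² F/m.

κ ≈ 4.90

A = (0.142 m)² = 2.02×10⁻² m².
κ = Cd/(ε₀A) = 8.92×10⁻¹⁰ × 9.80×10⁻⁴ / (8.85×10⁻¹² × 2.02×10⁻²) = 4.90.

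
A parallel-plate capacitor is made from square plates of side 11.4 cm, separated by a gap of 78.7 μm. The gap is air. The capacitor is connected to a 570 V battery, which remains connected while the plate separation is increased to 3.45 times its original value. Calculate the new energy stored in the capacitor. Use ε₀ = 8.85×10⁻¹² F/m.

U ≈ 68.8 μJ

A = (11.4 cm)² = 1.30×10⁻² m².
Initially C₁ = ε₀A/d = 8.85×10⁻¹² × 1.30×10⁻² / 7.87×10⁻⁵ = 1.46×10⁻⁹ F.
U₁ = 2.37×10⁻⁴ J.
Battery connected ⇒ V is held fixed. C₂ = 0.290 C₁ and U = ½CV², so U₂/U₁ = C₂/C₁ = 0.290.
U₂ = 0.290 × 2.37×10⁻⁴ = 6.88×10⁻⁵ J.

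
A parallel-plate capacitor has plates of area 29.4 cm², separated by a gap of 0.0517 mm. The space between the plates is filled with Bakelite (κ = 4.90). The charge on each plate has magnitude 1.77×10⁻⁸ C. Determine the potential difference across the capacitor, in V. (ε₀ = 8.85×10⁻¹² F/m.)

A = 29.4 cm² = 2.94×10⁻³ m².
C = κε₀A/d = 4.90 × 8.85×10⁻¹² × 2.94×10⁻³ / 5.17×10⁻⁵ = 2.47×10⁻⁹ F.
V = Q/C = 1.77×10⁻⁸ / 2.47×10⁻⁹ = 7.18 V.

V ≈ 7.18 V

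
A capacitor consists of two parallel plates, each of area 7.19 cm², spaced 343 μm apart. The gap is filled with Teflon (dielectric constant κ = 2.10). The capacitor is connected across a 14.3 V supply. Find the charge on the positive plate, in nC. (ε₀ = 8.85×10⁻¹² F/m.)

0.557 nC

A = 7.19 cm² = 7.19×10⁻⁴ m².
C = κε₀A/d = 2.10 × 8.85×10⁻¹² × 7.19×10⁻⁴ / 3.43×10⁻⁴ = 3.90×10⁻¹¹ F.
Q = CV = 3.90×10⁻¹¹ × 14.3 = 5.57×10⁻¹⁰ C.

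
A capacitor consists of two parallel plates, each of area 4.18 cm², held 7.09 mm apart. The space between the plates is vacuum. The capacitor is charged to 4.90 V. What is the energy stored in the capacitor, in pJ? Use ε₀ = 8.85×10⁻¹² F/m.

U ≈ 6.26 pJ

A = 4.18 cm² = 4.18×10⁻⁴ m².
C = ε₀A/d = 8.85×10⁻¹² × 4.18×10⁻⁴ / 7.09×10⁻³ = 5.22×10⁻¹³ F.
U = ½CV² = ½ × 5.22×10⁻¹³ × (4.90)² = 6.26×10⁻¹² J.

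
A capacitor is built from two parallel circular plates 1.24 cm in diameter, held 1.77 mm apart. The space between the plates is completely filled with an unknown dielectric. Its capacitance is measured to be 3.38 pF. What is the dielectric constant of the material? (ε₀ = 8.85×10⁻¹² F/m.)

A = π(1.24/2 cm)² = 1.21×10⁻⁴ m².
κ = Cd/(ε₀A) = 3.38×10⁻¹² × 1.77×10⁻³ / (8.85×10⁻¹² × 1.21×10⁻⁴) = 5.60.

5.60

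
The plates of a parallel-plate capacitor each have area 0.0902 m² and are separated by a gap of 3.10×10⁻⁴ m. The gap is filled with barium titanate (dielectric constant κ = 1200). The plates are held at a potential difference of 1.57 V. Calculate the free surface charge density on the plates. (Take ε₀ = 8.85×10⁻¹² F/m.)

5.38 nC/cm²

C = κε₀A/d = 1200 × 8.85×10⁻¹² × 9.02×10⁻² / 3.10×10⁻⁴ = 3.09×10⁻⁶ F.
σ = Q/A = CV/A = 3.09×10⁻⁶ × 1.57 / 9.02×10⁻² = 5.38×10⁻⁵ C/m².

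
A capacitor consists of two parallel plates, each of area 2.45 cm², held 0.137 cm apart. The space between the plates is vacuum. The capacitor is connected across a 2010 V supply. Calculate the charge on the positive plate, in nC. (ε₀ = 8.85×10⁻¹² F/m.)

A = 2.45 cm² = 2.45×10⁻⁴ m².
C = ε₀A/d = 8.85×10⁻¹² × 2.45×10⁻⁴ / 1.37×10⁻³ = 1.58×10⁻¹² F.
Q = CV = 1.58×10⁻¹² × 2010 = 3.18×10⁻⁹ C.

Q ≈ 3.18 nC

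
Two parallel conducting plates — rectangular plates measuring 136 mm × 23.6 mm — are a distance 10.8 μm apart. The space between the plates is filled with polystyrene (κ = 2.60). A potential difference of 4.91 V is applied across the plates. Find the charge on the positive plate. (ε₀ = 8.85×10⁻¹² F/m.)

A = 136 × 23.6 mm² = 3.21×10⁻³ m².
C = κε₀A/d = 2.60 × 8.85×10⁻¹² × 3.21×10⁻³ / 1.08×10⁻⁵ = 6.84×10⁻⁹ F.
Q = CV = 6.84×10⁻⁹ × 4.91 = 3.36×10⁻⁸ C.

Q ≈ 33.6 nC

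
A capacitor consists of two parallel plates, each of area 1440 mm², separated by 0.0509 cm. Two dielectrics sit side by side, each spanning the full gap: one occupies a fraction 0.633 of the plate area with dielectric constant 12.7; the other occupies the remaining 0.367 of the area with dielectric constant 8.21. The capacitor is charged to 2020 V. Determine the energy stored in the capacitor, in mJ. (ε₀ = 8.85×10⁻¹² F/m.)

A = 1440 mm² = 1.44×10⁻³ m².
Side-by-side slabs ⇒ two capacitors in parallel, each spanning the full gap.
C₁ = κ₁ε₀A₁/d = 12.7 × 8.85×10⁻¹² × 9.12×10⁻⁴ / 5.09×10⁻⁴ = 2.01×10⁻¹⁰ F.
C₂ = κ₂ε₀A₂/d = 8.21 × 8.85×10⁻¹² × 5.28×10⁻⁴ / 5.09×10⁻⁴ = 7.54×10⁻¹¹ F.
C = C₁ + C₂ = 2.77×10⁻¹⁰ F.
U = ½CV² = ½ × 2.77×10⁻¹⁰ × (2020)² = 5.65×10⁻⁴ J.

U ≈ 0.565 mJ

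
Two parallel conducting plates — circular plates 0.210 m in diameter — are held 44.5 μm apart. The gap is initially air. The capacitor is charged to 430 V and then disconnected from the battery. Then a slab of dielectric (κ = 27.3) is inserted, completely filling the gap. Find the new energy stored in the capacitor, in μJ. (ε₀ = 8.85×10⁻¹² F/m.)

U ≈ 23.3 μJ

A = π(0.210/2 m)² = 3.46×10⁻² m².
Initially C₁ = ε₀A/d = 8.85×10⁻¹² × 3.46×10⁻² / 4.45×10⁻⁵ = 6.89×10⁻⁹ F.
U₁ = 6.37×10⁻⁴ J.
Isolated ⇒ Q is held fixed. C₂ = 27.3 C₁ and U = Q²/(2C), so U₂/U₁ = C₁/C₂ = 0.0366.
U₂ = 0.0366 × 6.37×10⁻⁴ = 2.33×10⁻⁵ J.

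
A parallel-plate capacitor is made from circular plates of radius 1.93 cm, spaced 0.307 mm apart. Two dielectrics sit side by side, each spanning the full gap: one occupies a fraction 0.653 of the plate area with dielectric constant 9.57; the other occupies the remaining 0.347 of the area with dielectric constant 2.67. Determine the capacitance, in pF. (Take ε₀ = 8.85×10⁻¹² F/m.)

C ≈ 242 pF

A = π(1.93 cm)² = 1.17×10⁻³ m².
Side-by-side slabs ⇒ two capacitors in parallel, each spanning the full gap.
C₁ = κ₁ε₀A₁/d = 9.57 × 8.85×10⁻¹² × 7.64×10⁻⁴ / 3.07×10⁻⁴ = 2.11×10⁻¹⁰ F.
C₂ = κ₂ε₀A₂/d = 2.67 × 8.85×10⁻¹² × 4.06×10⁻⁴ / 3.07×10⁻⁴ = 3.13×10⁻¹¹ F.
C = C₁ + C₂ = 2.42×10⁻¹⁰ F.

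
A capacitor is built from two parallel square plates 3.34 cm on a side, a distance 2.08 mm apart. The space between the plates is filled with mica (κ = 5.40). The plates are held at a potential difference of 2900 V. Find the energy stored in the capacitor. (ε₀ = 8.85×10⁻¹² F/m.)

A = (3.34 cm)² = 1.12×10⁻³ m².
C = κε₀A/d = 5.40 × 8.85×10⁻¹² × 1.12×10⁻³ / 2.08×10⁻³ = 2.56×10⁻¹¹ F.
U = ½CV² = ½ × 2.56×10⁻¹¹ × (2900)² = 1.08×10⁻⁴ J.

108 μJ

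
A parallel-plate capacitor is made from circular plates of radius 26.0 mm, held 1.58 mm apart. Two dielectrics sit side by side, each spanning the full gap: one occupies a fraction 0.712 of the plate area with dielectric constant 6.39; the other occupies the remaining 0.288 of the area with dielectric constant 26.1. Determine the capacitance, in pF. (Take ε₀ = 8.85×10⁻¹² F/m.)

C ≈ 144 pF

A = π(26.0 mm)² = 2.12×10⁻³ m².
Side-by-side slabs ⇒ two capacitors in parallel, each spanning the full gap.
C₁ = κ₁ε₀A₁/d = 6.39 × 8.85×10⁻¹² × 1.51×10⁻³ / 1.58×10⁻³ = 5.41×10⁻¹¹ F.
C₂ = κ₂ε₀A₂/d = 26.1 × 8.85×10⁻¹² × 6.12×10⁻⁴ / 1.58×10⁻³ = 8.94×10⁻¹¹ F.
C = C₁ + C₂ = 1.44×10⁻¹⁰ F.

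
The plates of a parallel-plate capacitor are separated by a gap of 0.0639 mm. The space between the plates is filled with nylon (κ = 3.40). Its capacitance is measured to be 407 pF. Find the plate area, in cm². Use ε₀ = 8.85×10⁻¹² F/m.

A = Cd/(κε₀) = 4.07×10⁻¹⁰ × 6.39×10⁻⁵ / (3.40 × 8.85×10⁻¹²) = 8.64×10⁻⁴ m².

8.64 cm²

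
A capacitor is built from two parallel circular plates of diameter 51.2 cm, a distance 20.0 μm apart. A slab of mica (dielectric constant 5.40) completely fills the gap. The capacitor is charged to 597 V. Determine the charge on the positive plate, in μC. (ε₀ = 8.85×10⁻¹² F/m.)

A = π(51.2/2 cm)² = 0.206 m².
C = κε₀A/d = 5.40 × 8.85×10⁻¹² × 0.206 / 2.00×10⁻⁵ = 4.92×10⁻⁷ F.
Q = CV = 4.92×10⁻⁷ × 597 = 2.94×10⁻⁴ C.

Q ≈ 294 μC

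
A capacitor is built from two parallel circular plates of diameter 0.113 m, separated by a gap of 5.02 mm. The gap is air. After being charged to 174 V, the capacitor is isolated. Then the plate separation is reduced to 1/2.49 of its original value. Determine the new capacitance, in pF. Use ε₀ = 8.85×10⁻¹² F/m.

C ≈ 44.0 pF

A = π(0.113/2 m)² = 1.00×10⁻² m².
Initially C₁ = ε₀A/d = 8.85×10⁻¹² × 1.00×10⁻² / 5.02×10⁻³ = 1.77×10⁻¹¹ F.
C = ε₀A/d scales as 1/d, so C₂/C₁ = d₁/d₂ = 2.49.
C₂ = 2.49 × 1.77×10⁻¹¹ = 4.40×10⁻¹¹ F.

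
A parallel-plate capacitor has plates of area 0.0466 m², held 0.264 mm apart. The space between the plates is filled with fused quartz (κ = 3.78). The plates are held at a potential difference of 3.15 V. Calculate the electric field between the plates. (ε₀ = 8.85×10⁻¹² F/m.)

11.9 V/mm

E = V/d = 3.15 / 2.64×10⁻⁴ = 1.19×10⁴ V/m.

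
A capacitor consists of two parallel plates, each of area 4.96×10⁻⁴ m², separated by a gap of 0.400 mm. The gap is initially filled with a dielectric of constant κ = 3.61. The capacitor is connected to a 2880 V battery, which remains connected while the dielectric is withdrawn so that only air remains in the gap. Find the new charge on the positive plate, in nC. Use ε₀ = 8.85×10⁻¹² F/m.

Initially C₁ = κε₀A/d = 3.61 × 8.85×10⁻¹² × 4.96×10⁻⁴ / 4.00×10⁻⁴ = 3.96×10⁻¹¹ F.
Q₁ = 1.14×10⁻⁷ C.
Battery connected ⇒ V is held fixed. C₂ = 0.277 C₁ and Q = CV, so Q₂/Q₁ = C₂/C₁ = 0.277.
Q₂ = 0.277 × 1.14×10⁻⁷ = 3.16×10⁻⁸ C.

31.6 nC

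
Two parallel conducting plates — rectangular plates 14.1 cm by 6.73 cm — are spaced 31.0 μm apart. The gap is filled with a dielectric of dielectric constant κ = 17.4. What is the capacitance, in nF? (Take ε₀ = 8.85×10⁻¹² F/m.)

A = 14.1 × 6.73 cm² = 9.49×10⁻³ m².
C = κε₀A/d = 17.4 × 8.85×10⁻¹² × 9.49×10⁻³ / 3.10×10⁻⁵ = 4.71×10⁻⁸ F.

47.1 nF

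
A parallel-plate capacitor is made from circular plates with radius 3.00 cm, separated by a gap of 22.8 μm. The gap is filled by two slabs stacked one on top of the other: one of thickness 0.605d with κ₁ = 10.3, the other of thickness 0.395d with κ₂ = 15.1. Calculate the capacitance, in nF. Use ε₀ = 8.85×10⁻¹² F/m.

A = π(3.00 cm)² = 2.83×10⁻³ m².
Stacked slabs ⇒ two capacitors in series, each with the full plate area.
C₁ = κ₁ε₀A/d₁ = 10.3 × 8.85×10⁻¹² × 2.83×10⁻³ / 1.38×10⁻⁵ = 1.87×10⁻⁸ F.
C₂ = κ₂ε₀A/d₂ = 15.1 × 8.85×10⁻¹² × 2.83×10⁻³ / 9.01×10⁻⁶ = 4.20×10⁻⁸ F.
C = (1/C₁ + 1/C₂)⁻¹ = 1.29×10⁻⁸ F.

C ≈ 12.9 nF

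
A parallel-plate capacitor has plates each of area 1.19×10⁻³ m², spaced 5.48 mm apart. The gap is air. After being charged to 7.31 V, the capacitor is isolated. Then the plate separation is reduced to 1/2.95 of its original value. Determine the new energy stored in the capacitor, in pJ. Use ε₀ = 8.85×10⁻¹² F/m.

Initially C₁ = ε₀A/d = 8.85×10⁻¹² × 1.19×10⁻³ / 5.48×10⁻³ = 1.92×10⁻¹² F.
U₁ = 5.13×10⁻¹¹ J.
Isolated ⇒ Q is held fixed. C₂ = 2.95 C₁ and U = Q²/(2C), so U₂/U₁ = C₁/C₂ = 0.339.
U₂ = 0.339 × 5.13×10⁻¹¹ = 1.74×10⁻¹¹ J.

17.4 pJ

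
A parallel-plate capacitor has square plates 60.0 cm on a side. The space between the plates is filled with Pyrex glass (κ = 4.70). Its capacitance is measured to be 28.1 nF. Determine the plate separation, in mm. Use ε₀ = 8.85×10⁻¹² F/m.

A = (60.0 cm)² = 0.360 m².
d = κε₀A/C = 4.70 × 8.85×10⁻¹² × 0.360 / 2.81×10⁻⁸ = 5.33×10⁻⁴ m.

0.533 mm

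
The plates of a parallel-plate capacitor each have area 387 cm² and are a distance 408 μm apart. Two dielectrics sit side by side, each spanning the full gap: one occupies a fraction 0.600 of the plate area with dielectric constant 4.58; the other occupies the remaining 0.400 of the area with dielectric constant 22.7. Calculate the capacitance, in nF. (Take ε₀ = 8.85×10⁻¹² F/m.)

C ≈ 9.93 nF

A = 387 cm² = 3.87×10⁻² m².
Side-by-side slabs ⇒ two capacitors in parallel, each spanning the full gap.
C₁ = κ₁ε₀A₁/d = 4.58 × 8.85×10⁻¹² × 2.32×10⁻² / 4.08×10⁻⁴ = 2.31×10⁻⁹ F.
C₂ = κ₂ε₀A₂/d = 22.7 × 8.85×10⁻¹² × 1.55×10⁻² / 4.08×10⁻⁴ = 7.62×10⁻⁹ F.
C = C₁ + C₂ = 9.93×10⁻⁹ F.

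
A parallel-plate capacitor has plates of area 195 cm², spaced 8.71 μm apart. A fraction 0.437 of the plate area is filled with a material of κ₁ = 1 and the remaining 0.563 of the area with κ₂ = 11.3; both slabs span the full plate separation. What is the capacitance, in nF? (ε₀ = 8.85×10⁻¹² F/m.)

A = 195 cm² = 1.95×10⁻² m².
Side-by-side slabs ⇒ two capacitors in parallel, each spanning the full gap.
C₁ = κ₁ε₀A₁/d = 1.00 × 8.85×10⁻¹² × 8.52×10⁻³ / 8.71×10⁻⁶ = 8.66×10⁻⁹ F.
C₂ = κ₂ε₀A₂/d = 11.3 × 8.85×10⁻¹² × 1.10×10⁻² / 8.71×10⁻⁶ = 1.26×10⁻⁷ F.
C = C₁ + C₂ = 1.35×10⁻⁷ F.

C ≈ 135 nF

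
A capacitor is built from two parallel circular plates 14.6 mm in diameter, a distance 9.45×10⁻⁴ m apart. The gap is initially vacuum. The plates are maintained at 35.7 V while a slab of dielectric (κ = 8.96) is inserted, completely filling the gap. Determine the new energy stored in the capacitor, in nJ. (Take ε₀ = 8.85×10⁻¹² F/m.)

8.95 nJ

A = π(14.6/2 mm)² = 1.67×10⁻⁴ m².
Initially C₁ = ε₀A/d = 8.85×10⁻¹² × 1.67×10⁻⁴ / 9.45×10⁻⁴ = 1.57×10⁻¹² F.
U₁ = 9.99×10⁻¹⁰ J.
Battery connected ⇒ V is held fixed. C₂ = 8.96 C₁ and U = ½CV², so U₂/U₁ = C₂/C₁ = 8.96.
U₂ = 8.96 × 9.99×10⁻¹⁰ = 8.95×10⁻⁹ J.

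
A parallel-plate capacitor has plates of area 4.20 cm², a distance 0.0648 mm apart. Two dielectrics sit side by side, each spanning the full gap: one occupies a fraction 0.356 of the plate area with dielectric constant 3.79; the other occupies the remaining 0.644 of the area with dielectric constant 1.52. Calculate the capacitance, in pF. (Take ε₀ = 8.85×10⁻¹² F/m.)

134 pF

A = 4.20 cm² = 4.20×10⁻⁴ m².
Side-by-side slabs ⇒ two capacitors in parallel, each spanning the full gap.
C₁ = κ₁ε₀A₁/d = 3.79 × 8.85×10⁻¹² × 1.50×10⁻⁴ / 6.48×10⁻⁵ = 7.74×10⁻¹¹ F.
C₂ = κ₂ε₀A₂/d = 1.52 × 8.85×10⁻¹² × 2.70×10⁻⁴ / 6.48×10⁻⁵ = 5.61×10⁻¹¹ F.
C = C₁ + C₂ = 1.34×10⁻¹⁰ F.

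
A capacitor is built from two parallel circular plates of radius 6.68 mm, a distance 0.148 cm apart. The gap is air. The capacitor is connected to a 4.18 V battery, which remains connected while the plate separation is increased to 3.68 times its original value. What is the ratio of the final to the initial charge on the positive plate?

Q₂/Q₁ ≈ 0.272

Battery connected ⇒ V is held fixed.
C₂ = 0.272 C₁ and Q = CV, so Q₂/Q₁ = C₂/C₁ = 0.272.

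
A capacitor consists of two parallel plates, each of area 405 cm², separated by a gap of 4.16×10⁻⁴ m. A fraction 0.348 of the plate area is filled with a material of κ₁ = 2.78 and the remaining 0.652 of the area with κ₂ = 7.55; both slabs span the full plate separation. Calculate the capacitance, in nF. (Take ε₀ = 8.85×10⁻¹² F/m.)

A = 405 cm² = 4.05×10⁻² m².
Side-by-side slabs ⇒ two capacitors in parallel, each spanning the full gap.
C₁ = κ₁ε₀A₁/d = 2.78 × 8.85×10⁻¹² × 1.41×10⁻² / 4.16×10⁻⁴ = 8.34×10⁻¹⁰ F.
C₂ = κ₂ε₀A₂/d = 7.55 × 8.85×10⁻¹² × 2.64×10⁻² / 4.16×10⁻⁴ = 4.24×10⁻⁹ F.
C = C₁ + C₂ = 5.07×10⁻⁹ F.

C ≈ 5.07 nF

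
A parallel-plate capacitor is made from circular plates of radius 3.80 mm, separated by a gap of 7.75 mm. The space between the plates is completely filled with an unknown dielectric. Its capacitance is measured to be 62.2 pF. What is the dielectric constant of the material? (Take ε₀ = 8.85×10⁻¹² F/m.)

A = π(3.80 mm)² = 4.54×10⁻⁵ m².
κ = Cd/(ε₀A) = 6.22×10⁻¹¹ × 7.75×10⁻³ / (8.85×10⁻¹² × 4.54×10⁻⁵) = 1201.

1201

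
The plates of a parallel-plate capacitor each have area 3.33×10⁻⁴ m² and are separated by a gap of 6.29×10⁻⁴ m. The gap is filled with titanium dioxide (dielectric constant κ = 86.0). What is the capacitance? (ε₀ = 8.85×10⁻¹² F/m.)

C ≈ 403 pF

C = κε₀A/d = 86.0 × 8.85×10⁻¹² × 3.33×10⁻⁴ / 6.29×10⁻⁴ = 4.03×10⁻¹⁰ F.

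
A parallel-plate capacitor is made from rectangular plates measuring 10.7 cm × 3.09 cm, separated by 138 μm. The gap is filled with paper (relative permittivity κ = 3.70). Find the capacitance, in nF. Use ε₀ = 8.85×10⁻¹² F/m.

A = 10.7 × 3.09 cm² = 3.31×10⁻³ m².
C = κε₀A/d = 3.70 × 8.85×10⁻¹² × 3.31×10⁻³ / 1.38×10⁻⁴ = 7.85×10⁻¹⁰ F.

0.785 nF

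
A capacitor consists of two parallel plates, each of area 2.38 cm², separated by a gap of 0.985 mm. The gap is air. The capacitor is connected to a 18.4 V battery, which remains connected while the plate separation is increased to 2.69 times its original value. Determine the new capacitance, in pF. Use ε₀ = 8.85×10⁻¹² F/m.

A = 2.38 cm² = 2.38×10⁻⁴ m².
Initially C₁ = ε₀A/d = 8.85×10⁻¹² × 2.38×10⁻⁴ / 9.85×10⁻⁴ = 2.14×10⁻¹² F.
C = ε₀A/d scales as 1/d, so C₂/C₁ = d₁/d₂ = 1/2.69 = 0.372.
C₂ = 0.372 × 2.14×10⁻¹² = 7.95×10⁻¹³ F.

C ≈ 0.795 pF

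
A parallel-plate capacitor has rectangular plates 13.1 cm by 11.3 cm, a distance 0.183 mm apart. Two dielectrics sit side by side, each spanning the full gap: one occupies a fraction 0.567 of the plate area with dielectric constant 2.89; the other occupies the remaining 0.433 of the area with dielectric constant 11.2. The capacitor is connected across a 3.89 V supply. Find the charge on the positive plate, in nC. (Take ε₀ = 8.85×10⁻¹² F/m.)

A = 13.1 × 11.3 cm² = 1.48×10⁻² m².
Side-by-side slabs ⇒ two capacitors in parallel, each spanning the full gap.
C₁ = κ₁ε₀A₁/d = 2.89 × 8.85×10⁻¹² × 8.39×10⁻³ / 1.83×10⁻⁴ = 1.17×10⁻⁹ F.
C₂ = κ₂ε₀A₂/d = 11.2 × 8.85×10⁻¹² × 6.41×10⁻³ / 1.83×10⁻⁴ = 3.47×10⁻⁹ F.
C = C₁ + C₂ = 4.64×10⁻⁹ F.
Q = CV = 4.64×10⁻⁹ × 3.89 = 1.81×10⁻⁸ C.

18.1 nC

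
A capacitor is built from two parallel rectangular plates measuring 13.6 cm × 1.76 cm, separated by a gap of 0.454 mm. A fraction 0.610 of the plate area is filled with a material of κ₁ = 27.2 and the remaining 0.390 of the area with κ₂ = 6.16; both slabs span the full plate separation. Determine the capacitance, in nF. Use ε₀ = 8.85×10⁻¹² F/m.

A = 13.6 × 1.76 cm² = 2.39×10⁻³ m².
Side-by-side slabs ⇒ two capacitors in parallel, each spanning the full gap.
C₁ = κ₁ε₀A₁/d = 27.2 × 8.85×10⁻¹² × 1.46×10⁻³ / 4.54×10⁻⁴ = 7.74×10⁻¹⁰ F.
C₂ = κ₂ε₀A₂/d = 6.16 × 8.85×10⁻¹² × 9.34×10⁻⁴ / 4.54×10⁻⁴ = 1.12×10⁻¹⁰ F.
C = C₁ + C₂ = 8.86×10⁻¹⁰ F.

C ≈ 0.886 nF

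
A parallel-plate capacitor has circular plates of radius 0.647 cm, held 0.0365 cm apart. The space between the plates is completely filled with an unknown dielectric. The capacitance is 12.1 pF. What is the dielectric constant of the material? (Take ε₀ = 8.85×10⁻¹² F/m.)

A = π(0.647 cm)² = 1.32×10⁻⁴ m².
κ = Cd/(ε₀A) = 1.21×10⁻¹¹ × 3.65×10⁻⁴ / (8.85×10⁻¹² × 1.32×10⁻⁴) = 3.79.

3.79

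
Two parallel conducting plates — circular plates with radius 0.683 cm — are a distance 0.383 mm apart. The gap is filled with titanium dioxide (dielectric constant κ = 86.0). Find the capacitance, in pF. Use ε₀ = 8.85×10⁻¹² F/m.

291 pF

A = π(0.683 cm)² = 1.47×10⁻⁴ m².
C = κε₀A/d = 86.0 × 8.85×10⁻¹² × 1.47×10⁻⁴ / 3.83×10⁻⁴ = 2.91×10⁻¹⁰ F.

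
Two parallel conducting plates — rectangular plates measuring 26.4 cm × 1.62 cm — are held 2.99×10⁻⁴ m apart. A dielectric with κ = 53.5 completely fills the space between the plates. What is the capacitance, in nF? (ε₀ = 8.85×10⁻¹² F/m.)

C ≈ 6.77 nF

A = 26.4 × 1.62 cm² = 4.28×10⁻³ m².
C = κε₀A/d = 53.5 × 8.85×10⁻¹² × 4.28×10⁻³ / 2.99×10⁻⁴ = 6.77×10⁻⁹ F.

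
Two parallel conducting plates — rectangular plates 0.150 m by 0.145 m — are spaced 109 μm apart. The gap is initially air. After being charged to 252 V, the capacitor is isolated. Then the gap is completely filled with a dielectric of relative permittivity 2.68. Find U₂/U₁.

Isolated ⇒ Q is held fixed.
C₂ = 2.68 C₁ and U = Q²/(2C), so U₂/U₁ = C₁/C₂ = 0.373.

0.373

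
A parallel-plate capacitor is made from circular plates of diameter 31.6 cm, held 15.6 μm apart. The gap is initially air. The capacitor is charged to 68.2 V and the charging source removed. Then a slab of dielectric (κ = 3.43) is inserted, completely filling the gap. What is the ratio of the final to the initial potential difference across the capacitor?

0.292

Isolated ⇒ Q is held fixed.
C₂ = 3.43 C₁ and V = Q/C, so V₂/V₁ = C₁/C₂ = 0.292.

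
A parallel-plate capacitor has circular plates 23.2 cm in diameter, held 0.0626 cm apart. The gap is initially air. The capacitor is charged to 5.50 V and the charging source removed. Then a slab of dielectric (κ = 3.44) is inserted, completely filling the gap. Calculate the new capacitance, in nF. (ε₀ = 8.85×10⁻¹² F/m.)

A = π(23.2/2 cm)² = 4.23×10⁻² m².
Initially C₁ = ε₀A/d = 8.85×10⁻¹² × 4.23×10⁻² / 6.26×10⁻⁴ = 5.98×10⁻¹⁰ F.
C = κε₀A/d scales with κ, so C₂/C₁ = κ = 3.44.
C₂ = 3.44 × 5.98×10⁻¹⁰ = 2.06×10⁻⁹ F.

2.06 nF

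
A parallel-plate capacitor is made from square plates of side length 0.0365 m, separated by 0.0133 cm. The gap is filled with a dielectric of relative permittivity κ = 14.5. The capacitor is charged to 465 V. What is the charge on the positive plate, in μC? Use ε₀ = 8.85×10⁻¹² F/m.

A = (0.0365 m)² = 1.33×10⁻³ m².
C = κε₀A/d = 14.5 × 8.85×10⁻¹² × 1.33×10⁻³ / 1.33×10⁻⁴ = 1.29×10⁻⁹ F.
Q = CV = 1.29×10⁻⁹ × 465 = 5.98×10⁻⁷ C.

0.598 μC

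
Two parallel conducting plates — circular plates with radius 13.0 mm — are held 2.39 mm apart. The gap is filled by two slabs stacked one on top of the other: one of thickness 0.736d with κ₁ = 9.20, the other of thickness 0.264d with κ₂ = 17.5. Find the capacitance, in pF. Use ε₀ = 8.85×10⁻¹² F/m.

20.7 pF

A = π(13.0 mm)² = 5.31×10⁻⁴ m².
Stacked slabs ⇒ two capacitors in series, each with the full plate area.
C₁ = κ₁ε₀A/d₁ = 9.20 × 8.85×10⁻¹² × 5.31×10⁻⁴ / 1.76×10⁻³ = 2.46×10⁻¹¹ F.
C₂ = κ₂ε₀A/d₂ = 17.5 × 8.85×10⁻¹² × 5.31×10⁻⁴ / 6.31×10⁻⁴ = 1.30×10⁻¹⁰ F.
C = (1/C₁ + 1/C₂)⁻¹ = 2.07×10⁻¹¹ F.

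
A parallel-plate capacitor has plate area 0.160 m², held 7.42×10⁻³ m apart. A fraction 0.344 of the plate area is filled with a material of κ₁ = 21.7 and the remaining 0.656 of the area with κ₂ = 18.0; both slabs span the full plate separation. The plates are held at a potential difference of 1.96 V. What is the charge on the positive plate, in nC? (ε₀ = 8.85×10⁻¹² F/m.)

7.21 nC

Side-by-side slabs ⇒ two capacitors in parallel, each spanning the full gap.
C₁ = κ₁ε₀A₁/d = 21.7 × 8.85×10⁻¹² × 5.50×10⁻² / 7.42×10⁻³ = 1.42×10⁻⁹ F.
C₂ = κ₂ε₀A₂/d = 18.0 × 8.85×10⁻¹² × 0.105 / 7.42×10⁻³ = 2.25×10⁻⁹ F.
C = C₁ + C₂ = 3.68×10⁻⁹ F.
Q = CV = 3.68×10⁻⁹ × 1.96 = 7.21×10⁻⁹ C.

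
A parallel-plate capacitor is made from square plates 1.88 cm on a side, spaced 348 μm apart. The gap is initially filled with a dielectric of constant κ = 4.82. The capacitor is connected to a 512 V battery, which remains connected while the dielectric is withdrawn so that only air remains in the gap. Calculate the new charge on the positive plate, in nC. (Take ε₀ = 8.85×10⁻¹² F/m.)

A = (1.88 cm)² = 3.53×10⁻⁴ m².
Initially C₁ = κε₀A/d = 4.82 × 8.85×10⁻¹² × 3.53×10⁻⁴ / 3.48×10⁻⁴ = 4.33×10⁻¹¹ F.
Q₁ = 2.22×10⁻⁸ C.
Battery connected ⇒ V is held fixed. C₂ = 0.207 C₁ and Q = CV, so Q₂/Q₁ = C₂/C₁ = 0.207.
Q₂ = 0.207 × 2.22×10⁻⁸ = 4.60×10⁻⁹ C.

4.60 nC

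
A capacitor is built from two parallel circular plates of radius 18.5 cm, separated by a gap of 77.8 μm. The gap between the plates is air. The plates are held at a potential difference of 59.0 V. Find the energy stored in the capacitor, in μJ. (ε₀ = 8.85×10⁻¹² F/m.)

U ≈ 21.3 μJ

A = π(18.5 cm)² = 0.108 m².
C = ε₀A/d = 8.85×10⁻¹² × 0.108 / 7.78×10⁻⁵ = 1.22×10⁻⁸ F.
U = ½CV² = ½ × 1.22×10⁻⁸ × (59.0)² = 2.13×10⁻⁵ J.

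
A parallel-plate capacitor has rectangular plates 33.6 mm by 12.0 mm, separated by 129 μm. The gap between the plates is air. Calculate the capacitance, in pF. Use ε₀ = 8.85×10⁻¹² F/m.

C ≈ 27.7 pF

A = 33.6 × 12.0 mm² = 4.03×10⁻⁴ m².
C = ε₀A/d = 8.85×10⁻¹² × 4.03×10⁻⁴ / 1.29×10⁻⁴ = 2.77×10⁻¹¹ F.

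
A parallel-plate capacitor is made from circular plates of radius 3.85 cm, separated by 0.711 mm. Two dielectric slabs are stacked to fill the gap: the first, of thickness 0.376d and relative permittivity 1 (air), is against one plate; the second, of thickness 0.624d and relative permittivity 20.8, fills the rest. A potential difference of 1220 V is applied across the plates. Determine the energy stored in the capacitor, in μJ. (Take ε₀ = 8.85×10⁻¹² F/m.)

A = π(3.85 cm)² = 4.66×10⁻³ m².
Stacked slabs ⇒ two capacitors in series, each with the full plate area.
C₁ = κ₁ε₀A/d₁ = 1.00 × 8.85×10⁻¹² × 4.66×10⁻³ / 2.67×10⁻⁴ = 1.54×10⁻¹⁰ F.
C₂ = κ₂ε₀A/d₂ = 20.8 × 8.85×10⁻¹² × 4.66×10⁻³ / 4.44×10⁻⁴ = 1.93×10⁻⁹ F.
C = (1/C₁ + 1/C₂)⁻¹ = 1.43×10⁻¹⁰ F.
U = ½CV² = ½ × 1.43×10⁻¹⁰ × (1220)² = 1.06×10⁻⁴ J.

106 μJ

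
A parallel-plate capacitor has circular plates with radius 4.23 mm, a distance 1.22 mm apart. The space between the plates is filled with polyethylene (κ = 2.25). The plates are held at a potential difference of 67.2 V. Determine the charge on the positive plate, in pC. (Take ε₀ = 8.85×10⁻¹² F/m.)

Q ≈ 61.7 pC

A = π(4.23 mm)² = 5.62×10⁻⁵ m².
C = κε₀A/d = 2.25 × 8.85×10⁻¹² × 5.62×10⁻⁵ / 1.22×10⁻³ = 9.17×10⁻¹³ F.
Q = CV = 9.17×10⁻¹³ × 67.2 = 6.17×10⁻¹¹ C.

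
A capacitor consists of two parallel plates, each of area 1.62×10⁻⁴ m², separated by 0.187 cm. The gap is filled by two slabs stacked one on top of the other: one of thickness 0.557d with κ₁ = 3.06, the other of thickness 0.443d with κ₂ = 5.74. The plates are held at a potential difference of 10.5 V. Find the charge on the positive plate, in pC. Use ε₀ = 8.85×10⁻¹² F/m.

Q ≈ 31.1 pC

Stacked slabs ⇒ two capacitors in series, each with the full plate area.
C₁ = κ₁ε₀A/d₁ = 3.06 × 8.85×10⁻¹² × 1.62×10⁻⁴ / 1.04×10⁻³ = 4.21×10⁻¹² F.
C₂ = κ₂ε₀A/d₂ = 5.74 × 8.85×10⁻¹² × 1.62×10⁻⁴ / 8.28×10⁻⁴ = 9.93×10⁻¹² F.
C = (1/C₁ + 1/C₂)⁻¹ = 2.96×10⁻¹² F.
Q = CV = 2.96×10⁻¹² × 10.5 = 3.11×10⁻¹¹ C.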